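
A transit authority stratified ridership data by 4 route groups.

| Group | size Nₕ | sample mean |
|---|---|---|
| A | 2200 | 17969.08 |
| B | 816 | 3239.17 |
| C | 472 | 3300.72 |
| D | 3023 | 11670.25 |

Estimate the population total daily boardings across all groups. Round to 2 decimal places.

Population total = Σ Nₕ·x̄ₕ (each stratum's size times its mean).
2200·17969.08 + 816·3239.17 + 472·3300.72 + 3023·11670.25 = 39531976 + 2643162.72 + 1557939.84 + 35279165.75 = 79012244.31.

79012244.31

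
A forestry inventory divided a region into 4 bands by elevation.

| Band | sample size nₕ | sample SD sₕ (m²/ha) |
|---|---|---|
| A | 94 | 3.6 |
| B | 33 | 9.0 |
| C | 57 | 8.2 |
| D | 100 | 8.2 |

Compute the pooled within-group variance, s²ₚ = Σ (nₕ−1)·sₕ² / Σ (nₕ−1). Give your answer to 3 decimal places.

50.784

A: (94−1)·3.6² = 93·12.96 = 1205.28
B: (33−1)·9.0² = 32·81 = 2592
C: (57−1)·8.2² = 56·67.24 = 3765.44
D: (100−1)·8.2² = 99·67.24 = 6656.76
Numerator = 14219.48; denominator = Σ(nₕ−1) = 280.
s²ₚ = 14219.48/280 = 50.78386... → 50.784.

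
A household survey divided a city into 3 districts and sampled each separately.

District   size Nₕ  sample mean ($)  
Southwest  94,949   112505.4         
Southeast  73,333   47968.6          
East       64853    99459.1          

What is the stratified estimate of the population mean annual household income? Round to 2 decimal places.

88576.05

x̄_st = (Σ Nₕx̄ₕ) / (Σ Nₕ) = (94949·112505.4 + 73333·47968.6 + 64853·99459.1) / 233135
= 20650177580.7 / 233135 = 88576.0507... → 88576.05.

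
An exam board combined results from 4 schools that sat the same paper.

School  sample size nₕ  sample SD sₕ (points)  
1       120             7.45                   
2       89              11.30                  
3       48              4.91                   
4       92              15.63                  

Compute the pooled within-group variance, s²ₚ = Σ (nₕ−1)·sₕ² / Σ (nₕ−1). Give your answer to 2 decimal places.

119.44

1: (120−1)·7.45² = 119·55.5025 = 6604.7975
2: (89−1)·11.30² = 88·127.69 = 11236.72
3: (48−1)·4.91² = 47·24.1081 = 1133.0807
4: (92−1)·15.63² = 91·244.2969 = 22231.0179
Numerator = 41205.6161; denominator = Σ(nₕ−1) = 345.
s²ₚ = 41205.6161/345 = 119.4366... → 119.44.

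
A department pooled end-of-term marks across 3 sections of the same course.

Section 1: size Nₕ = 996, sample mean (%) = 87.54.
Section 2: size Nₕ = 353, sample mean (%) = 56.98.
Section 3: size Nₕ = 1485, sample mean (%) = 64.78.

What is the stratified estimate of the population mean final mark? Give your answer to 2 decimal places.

N = 996 + 353 + 1485 = 2834.
Weight each subgroup mean by Nₕ/N and sum.
Σ Nₕx̄ₕ = 996·87.54 + 353·56.98 + 1485·64.78 = 87189.84 + 20113.94 + 96198.3 = 203502.08.
Divide by N: 203502.08 / 2834 = 71.8074... → 71.81.

71.81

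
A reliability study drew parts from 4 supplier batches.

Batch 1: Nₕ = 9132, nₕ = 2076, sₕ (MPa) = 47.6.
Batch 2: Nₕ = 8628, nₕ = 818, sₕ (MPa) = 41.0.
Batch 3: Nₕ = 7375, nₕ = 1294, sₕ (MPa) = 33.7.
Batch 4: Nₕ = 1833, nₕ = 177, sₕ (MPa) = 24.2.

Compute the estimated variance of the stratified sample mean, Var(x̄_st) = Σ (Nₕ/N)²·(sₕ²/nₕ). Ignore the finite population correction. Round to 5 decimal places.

N = 26968; Wₕ = Nₕ/N.
batch 1: (9132/26968)²·47.6²/2076 = 0.12514713
batch 2: (8628/26968)²·41.0²/818 = 0.21034743
batch 3: (7375/26968)²·33.7²/1294 = 0.06563751
batch 4: (1833/26968)²·24.2²/177 = 0.01528569
Sum = 0.41641775 → 0.41642.

0.41642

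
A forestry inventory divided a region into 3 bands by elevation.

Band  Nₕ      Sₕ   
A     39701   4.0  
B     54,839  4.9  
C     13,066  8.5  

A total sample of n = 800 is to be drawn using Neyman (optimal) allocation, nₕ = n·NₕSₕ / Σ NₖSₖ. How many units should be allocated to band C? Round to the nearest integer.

A: NₕSₕ = 39701·4.0 = 158804
B: NₕSₕ = 54839·4.9 = 268711.1
C: NₕSₕ = 13066·8.5 = 111061
Σ NₕSₕ = 538576.1.
n_C = 800·111061/538576.1 = 164.970... → 165.

165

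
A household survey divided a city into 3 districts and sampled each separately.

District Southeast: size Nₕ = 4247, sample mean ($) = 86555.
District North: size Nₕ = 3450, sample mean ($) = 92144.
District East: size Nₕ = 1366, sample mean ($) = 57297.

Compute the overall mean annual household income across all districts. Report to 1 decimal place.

N = 4247 + 3450 + 1366 = 9063.
Weight each subgroup mean by Nₕ/N and sum.
Σ Nₕx̄ₕ = 4247·86555 + 3450·92144 + 1366·57297 = 367599085 + 317896800 + 78267702 = 763763587.
Divide by N: 763763587 / 9063 = 84272.712... → 84272.7.

84272.7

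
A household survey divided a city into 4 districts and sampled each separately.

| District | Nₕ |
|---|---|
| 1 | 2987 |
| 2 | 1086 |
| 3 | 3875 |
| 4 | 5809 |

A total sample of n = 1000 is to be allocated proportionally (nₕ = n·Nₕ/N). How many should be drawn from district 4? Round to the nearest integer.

Share of district 4 = 5809/13757 = 0.42226.
Allocate 1000 × 0.42226 = 422.258... → 422.

422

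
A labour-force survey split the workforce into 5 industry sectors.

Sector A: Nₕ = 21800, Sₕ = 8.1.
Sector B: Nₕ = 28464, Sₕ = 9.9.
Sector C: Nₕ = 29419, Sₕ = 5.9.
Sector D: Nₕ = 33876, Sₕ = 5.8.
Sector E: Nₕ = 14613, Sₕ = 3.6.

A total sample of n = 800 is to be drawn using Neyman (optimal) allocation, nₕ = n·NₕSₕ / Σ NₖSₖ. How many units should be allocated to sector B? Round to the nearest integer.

A: NₕSₕ = 21800·8.1 = 176580
B: NₕSₕ = 28464·9.9 = 281793.6
C: NₕSₕ = 29419·5.9 = 173572.1
D: NₕSₕ = 33876·5.8 = 196480.8
E: NₕSₕ = 14613·3.6 = 52606.8
Σ NₕSₕ = 881033.3.
n_B = 800·281793.6/881033.3 = 255.876... → 256.

256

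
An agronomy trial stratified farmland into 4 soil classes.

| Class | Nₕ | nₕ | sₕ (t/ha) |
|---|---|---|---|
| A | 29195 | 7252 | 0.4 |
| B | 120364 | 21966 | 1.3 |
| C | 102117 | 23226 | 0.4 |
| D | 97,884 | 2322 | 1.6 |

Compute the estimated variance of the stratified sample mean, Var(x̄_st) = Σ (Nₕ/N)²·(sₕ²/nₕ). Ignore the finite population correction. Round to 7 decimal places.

N = 349560; Wₕ = Nₕ/N.
class A: (29195/349560)²·0.4²/7252 = 0.0000001539
class B: (120364/349560)²·1.3²/21966 = 0.0000091219
class C: (102117/349560)²·0.4²/23226 = 0.0000005879
class D: (97884/349560)²·1.6²/2322 = 0.0000864485
Sum = 0.0000963122 → 0.0000963.

0.0000963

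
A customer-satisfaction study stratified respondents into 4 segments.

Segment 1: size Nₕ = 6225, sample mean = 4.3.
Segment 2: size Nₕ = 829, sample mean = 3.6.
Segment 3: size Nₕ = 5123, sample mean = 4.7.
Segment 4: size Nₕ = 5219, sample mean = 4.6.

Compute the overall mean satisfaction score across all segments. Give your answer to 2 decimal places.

N = 6225 + 829 + 5123 + 5219 = 17396.
Overall mean = Σ (Nₕ/N)·x̄ₕ — weight by population share, not a simple average.
Σ Nₕx̄ₕ = 6225·4.3 + 829·3.6 + 5123·4.7 + 5219·4.6 = 26767.5 + 2984.4 + 24078.1 + 24007.4 = 77837.4.
Divide by N: 77837.4 / 17396 = 4.4744... → 4.47.

4.47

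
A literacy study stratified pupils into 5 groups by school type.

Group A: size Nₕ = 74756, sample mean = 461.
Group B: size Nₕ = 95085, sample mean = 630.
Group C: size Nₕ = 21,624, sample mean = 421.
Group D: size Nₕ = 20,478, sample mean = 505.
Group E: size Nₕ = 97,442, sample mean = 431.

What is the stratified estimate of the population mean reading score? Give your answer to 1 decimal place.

503.6

x̄_st = (Σ Nₕx̄ₕ) / (Σ Nₕ) = (74756·461 + 95085·630 + 21624·421 + 20478·505 + 97442·431) / 309385
= 155808662 / 309385 = 503.608... → 503.6.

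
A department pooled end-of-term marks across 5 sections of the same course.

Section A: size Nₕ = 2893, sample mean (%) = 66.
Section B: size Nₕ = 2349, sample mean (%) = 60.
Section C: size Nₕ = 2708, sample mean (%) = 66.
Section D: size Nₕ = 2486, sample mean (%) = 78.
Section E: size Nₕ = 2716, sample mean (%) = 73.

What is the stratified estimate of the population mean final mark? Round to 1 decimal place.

68.6

N = 2893 + 2349 + 2708 + 2486 + 2716 = 13152.
The stratified mean weights each stratum mean by its population share Nₕ/N.
Σ Nₕx̄ₕ = 2893·66 + 2349·60 + 2708·66 + 2486·78 + 2716·73 = 190938 + 140940 + 178728 + 193908 + 198268 = 902782.
Divide by N: 902782 / 13152 = 68.642... → 68.6.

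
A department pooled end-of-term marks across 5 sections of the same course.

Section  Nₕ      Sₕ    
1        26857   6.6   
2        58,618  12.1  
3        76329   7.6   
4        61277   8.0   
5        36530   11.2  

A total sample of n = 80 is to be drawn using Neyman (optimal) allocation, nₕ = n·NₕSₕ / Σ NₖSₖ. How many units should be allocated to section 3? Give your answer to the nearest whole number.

20

Σ NₕSₕ = 26857·6.6 + 58618·12.1 + 76329·7.6 + 61277·8.0 + 36530·11.2 = 2365986.4.
Share for 3: 580100.4/2365986.4 = 0.24518.
n_3 = 80 × 0.24518 = 19.615... → 20.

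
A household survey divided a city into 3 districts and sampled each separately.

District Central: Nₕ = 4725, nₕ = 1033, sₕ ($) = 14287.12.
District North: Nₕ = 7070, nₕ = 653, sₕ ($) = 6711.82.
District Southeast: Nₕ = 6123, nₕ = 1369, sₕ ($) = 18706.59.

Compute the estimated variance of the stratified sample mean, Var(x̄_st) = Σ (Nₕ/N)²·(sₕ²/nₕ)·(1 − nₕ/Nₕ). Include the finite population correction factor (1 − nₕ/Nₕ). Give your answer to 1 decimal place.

N = 17918; Wₕ = Nₕ/N.
district Central: (4725/17918)²·14287.12²/1033·(1 − 1033/4725) = 10736.7664
district North: (7070/17918)²·6711.82²/653·(1 − 653/7070) = 9748.5452
district Southeast: (6123/17918)²·18706.59²/1369·(1 − 1369/6123) = 23175.5569
Sum = 43660.8685 → 43660.9.

43660.9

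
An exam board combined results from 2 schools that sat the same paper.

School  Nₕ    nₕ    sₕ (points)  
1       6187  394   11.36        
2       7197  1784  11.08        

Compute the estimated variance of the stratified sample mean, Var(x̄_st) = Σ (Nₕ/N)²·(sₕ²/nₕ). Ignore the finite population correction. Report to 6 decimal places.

0.089890

N = 13384. Term for each stratum: Wₕ²sₕ²/nₕ.
Var(x̄_st) = 0.069992067 + 0.019898293 = 0.089890360 → 0.089890.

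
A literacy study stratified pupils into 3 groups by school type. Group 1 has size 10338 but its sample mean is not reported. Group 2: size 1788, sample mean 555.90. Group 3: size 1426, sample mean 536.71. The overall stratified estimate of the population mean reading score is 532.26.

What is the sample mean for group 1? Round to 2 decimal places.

Σ Nₕx̄ₕ = N·μ, so 10338·x̄_1 = 13552·532.26 − (1788·555.90 + 1426·536.71).
= 7213187.52 − 1759297.66 = 5453889.86.
x̄_1 = 5453889.86 / 10338 = 527.5575... → 527.56.

527.56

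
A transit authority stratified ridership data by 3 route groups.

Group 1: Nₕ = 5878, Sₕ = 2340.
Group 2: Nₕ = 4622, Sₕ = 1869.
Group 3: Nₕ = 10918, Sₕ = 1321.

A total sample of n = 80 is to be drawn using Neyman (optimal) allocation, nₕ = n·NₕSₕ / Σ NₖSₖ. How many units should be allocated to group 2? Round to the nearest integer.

19

1: NₕSₕ = 5878·2340 = 13754520
2: NₕSₕ = 4622·1869 = 8638518
3: NₕSₕ = 10918·1321 = 14422678
Σ NₕSₕ = 36815716.
n_2 = 80·8638518/36815716 = 18.771... → 19.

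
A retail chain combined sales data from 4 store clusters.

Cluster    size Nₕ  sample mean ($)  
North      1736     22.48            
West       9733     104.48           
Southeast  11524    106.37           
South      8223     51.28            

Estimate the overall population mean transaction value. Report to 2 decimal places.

N = 1736 + 9733 + 11524 + 8223 = 31216.
Overall mean = Σ (Nₕ/N)·x̄ₕ — weight by population share, not a simple average.
Σ Nₕx̄ₕ = 1736·22.48 + 9733·104.48 + 11524·106.37 + 8223·51.28 = 39025.28 + 1016903.84 + 1225807.88 + 421675.44 = 2703412.44.
Divide by N: 2703412.44 / 31216 = 86.6034... → 86.60.

86.60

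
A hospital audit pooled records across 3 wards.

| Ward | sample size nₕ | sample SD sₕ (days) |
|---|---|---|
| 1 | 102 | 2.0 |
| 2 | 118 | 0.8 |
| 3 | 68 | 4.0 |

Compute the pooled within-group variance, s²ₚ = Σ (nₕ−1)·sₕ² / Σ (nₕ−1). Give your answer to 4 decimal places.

5.4417

Degrees of freedom: 101 + 117 + 67 = 285.
Σ(nₕ−1)sₕ² = 101·4 + 117·0.64 + 67·16 = 1550.88.
s²ₚ = 1550.88 / 285 = 5.441684... → 5.4417.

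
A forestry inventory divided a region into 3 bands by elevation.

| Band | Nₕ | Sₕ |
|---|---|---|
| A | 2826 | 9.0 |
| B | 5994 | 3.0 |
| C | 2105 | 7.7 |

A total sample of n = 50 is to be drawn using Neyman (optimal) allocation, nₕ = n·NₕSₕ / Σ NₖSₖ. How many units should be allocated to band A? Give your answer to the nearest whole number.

21

Σ NₕSₕ = 2826·9.0 + 5994·3.0 + 2105·7.7 = 59624.5.
Share for A: 25434/59624.5 = 0.42657.
n_A = 50 × 0.42657 = 21.328... → 21.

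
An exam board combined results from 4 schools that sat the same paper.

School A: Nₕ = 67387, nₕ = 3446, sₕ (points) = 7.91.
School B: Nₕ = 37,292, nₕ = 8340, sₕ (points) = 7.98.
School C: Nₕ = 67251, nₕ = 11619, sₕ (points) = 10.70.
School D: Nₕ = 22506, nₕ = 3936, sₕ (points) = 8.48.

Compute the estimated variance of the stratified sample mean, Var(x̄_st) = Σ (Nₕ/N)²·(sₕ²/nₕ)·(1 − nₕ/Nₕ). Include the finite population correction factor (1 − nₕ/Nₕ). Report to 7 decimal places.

N = 194436; Wₕ = Nₕ/N.
school A: (67387/194436)²·7.91²/3446·(1 − 3446/67387) = 0.0020693783
school B: (37292/194436)²·7.98²/8340·(1 − 8340/37292) = 0.0002180623
school C: (67251/194436)²·10.70²/11619·(1 − 11619/67251) = 0.0009751443
school D: (22506/194436)²·8.48²/3936·(1 − 3936/22506) = 0.0002019731
Sum = 0.0034645579 → 0.0034646.

0.0034646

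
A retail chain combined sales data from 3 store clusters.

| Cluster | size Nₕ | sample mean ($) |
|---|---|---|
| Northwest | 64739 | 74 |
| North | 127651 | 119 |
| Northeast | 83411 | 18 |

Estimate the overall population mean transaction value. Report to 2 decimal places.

77.89

x̄_st = (Σ Nₕx̄ₕ) / (Σ Nₕ) = (64739·74 + 127651·119 + 83411·18) / 275801
= 21482553 / 275801 = 77.8915... → 77.89.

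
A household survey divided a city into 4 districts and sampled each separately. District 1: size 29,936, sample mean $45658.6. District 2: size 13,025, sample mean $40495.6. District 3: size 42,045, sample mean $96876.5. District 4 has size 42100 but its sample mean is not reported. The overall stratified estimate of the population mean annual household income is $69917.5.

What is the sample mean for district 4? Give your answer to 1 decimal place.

N = 29936 + 13025 + 42045 + 42100 = 127106.
Overall total = μ·N = 69917.5·127106 = 8886933755.
Subtract the known strata: 29936·45658.6 + 13025·40495.6 + 42045·96876.5 = 5967463482.1.
Remaining total for district 4: 8886933755 − 5967463482.1 = 2919470272.9.
Divide by its size: 2919470272.9 / 42100 = 69346.087... → 69346.1.

69346.1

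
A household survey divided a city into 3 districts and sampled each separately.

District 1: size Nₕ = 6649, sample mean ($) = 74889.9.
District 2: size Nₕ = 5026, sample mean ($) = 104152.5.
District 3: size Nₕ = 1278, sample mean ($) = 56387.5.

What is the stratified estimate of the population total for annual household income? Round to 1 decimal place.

1: 6649·74889.9 = 497942945.1
2: 5026·104152.5 = 523470465
3: 1278·56387.5 = 72063225
τ̂ = Σ Nₕx̄ₕ = 1093476635.1.

1093476635.1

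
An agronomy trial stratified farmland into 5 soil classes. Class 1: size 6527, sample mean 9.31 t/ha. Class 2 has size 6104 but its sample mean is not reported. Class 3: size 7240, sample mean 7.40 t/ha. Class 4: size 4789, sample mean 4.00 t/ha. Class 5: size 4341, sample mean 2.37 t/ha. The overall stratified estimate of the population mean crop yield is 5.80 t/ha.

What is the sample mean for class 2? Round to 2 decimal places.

4.00

N = 6527 + 6104 + 7240 + 4789 + 4341 = 29001.
Overall total = μ·N = 5.80·29001 = 168205.8.
Subtract the known strata: 6527·9.31 + 7240·7.40 + 4789·4.00 + 4341·2.37 = 143786.54.
Remaining total for class 2: 168205.8 − 143786.54 = 24419.26.
Divide by its size: 24419.26 / 6104 = 4.0005... → 4.00.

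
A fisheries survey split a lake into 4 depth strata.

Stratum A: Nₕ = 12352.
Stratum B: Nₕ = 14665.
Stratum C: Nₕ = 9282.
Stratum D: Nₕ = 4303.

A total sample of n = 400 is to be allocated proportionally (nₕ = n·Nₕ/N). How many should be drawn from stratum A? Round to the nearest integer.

122

N = 12352 + 14665 + 9282 + 4303 = 40602.
n_A = 400·12352/40602 = 121.689... → 122.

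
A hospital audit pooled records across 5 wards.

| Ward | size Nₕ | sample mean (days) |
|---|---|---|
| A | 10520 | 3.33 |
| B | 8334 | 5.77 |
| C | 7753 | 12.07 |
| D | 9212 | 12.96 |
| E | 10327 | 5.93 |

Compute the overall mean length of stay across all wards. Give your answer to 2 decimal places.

x̄_st = (Σ Nₕx̄ₕ) / (Σ Nₕ) = (10520·3.33 + 8334·5.77 + 7753·12.07 + 9212·12.96 + 10327·5.93) / 46146
= 357324.12 / 46146 = 7.7433... → 7.74.

7.74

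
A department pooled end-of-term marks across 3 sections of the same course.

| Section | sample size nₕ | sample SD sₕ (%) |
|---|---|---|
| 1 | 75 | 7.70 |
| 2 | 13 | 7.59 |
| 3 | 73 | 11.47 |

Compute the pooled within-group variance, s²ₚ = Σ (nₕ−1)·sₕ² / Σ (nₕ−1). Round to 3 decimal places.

92.096

Degrees of freedom: 74 + 12 + 72 = 158.
Σ(nₕ−1)sₕ² = 74·59.29 + 12·57.6081 + 72·131.5609 = 14551.142.
s²ₚ = 14551.142 / 158 = 92.09584... → 92.096.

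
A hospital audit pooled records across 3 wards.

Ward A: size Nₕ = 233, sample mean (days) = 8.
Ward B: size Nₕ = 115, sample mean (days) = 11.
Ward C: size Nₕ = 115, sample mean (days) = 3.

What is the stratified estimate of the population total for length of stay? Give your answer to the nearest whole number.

Estimate total by summing Nₕ·x̄ₕ over strata.
233·8 + 115·11 + 115·3 = 1864 + 1265 + 345 = 3474.

3474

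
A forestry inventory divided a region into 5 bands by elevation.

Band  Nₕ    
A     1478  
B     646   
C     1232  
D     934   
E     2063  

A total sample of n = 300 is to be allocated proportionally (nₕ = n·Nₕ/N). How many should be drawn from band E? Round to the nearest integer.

97

Share of band E = 2063/6353 = 0.32473.
Allocate 300 × 0.32473 = 97.419... → 97.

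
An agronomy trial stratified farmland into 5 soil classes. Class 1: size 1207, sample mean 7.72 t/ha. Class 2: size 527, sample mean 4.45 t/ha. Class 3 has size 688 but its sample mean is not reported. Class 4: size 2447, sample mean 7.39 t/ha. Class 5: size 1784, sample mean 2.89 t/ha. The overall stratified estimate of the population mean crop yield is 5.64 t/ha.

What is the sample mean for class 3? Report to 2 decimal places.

3.81

Σ Nₕx̄ₕ = N·μ, so 688·x̄_3 = 6653·5.64 − (1207·7.72 + 527·4.45 + 2447·7.39 + 1784·2.89).
= 37522.92 − 34902.28 = 2620.64.
x̄_3 = 2620.64 / 688 = 3.8091... → 3.81.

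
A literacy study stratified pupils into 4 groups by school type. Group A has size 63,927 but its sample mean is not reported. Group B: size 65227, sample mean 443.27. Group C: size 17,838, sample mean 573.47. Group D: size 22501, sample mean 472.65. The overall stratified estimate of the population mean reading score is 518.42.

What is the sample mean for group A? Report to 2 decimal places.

N = 63927 + 65227 + 17838 + 22501 = 169493.
Overall total = μ·N = 518.42·169493 = 87868561.06.
Subtract the known strata: 65227·443.27 + 17838·573.47 + 22501·472.65 = 49777827.8.
Remaining total for group A: 87868561.06 − 49777827.8 = 38090733.26.
Divide by its size: 38090733.26 / 63927 = 595.8473... → 595.85.

595.85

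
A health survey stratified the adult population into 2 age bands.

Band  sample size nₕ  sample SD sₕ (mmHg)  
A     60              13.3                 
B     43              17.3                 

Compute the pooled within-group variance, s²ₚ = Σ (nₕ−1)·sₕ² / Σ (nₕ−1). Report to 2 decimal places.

227.79

A: (60−1)·13.3² = 59·176.89 = 10436.51
B: (43−1)·17.3² = 42·299.29 = 12570.18
Numerator = 23006.69; denominator = Σ(nₕ−1) = 101.
s²ₚ = 23006.69/101 = 227.7890... → 227.79.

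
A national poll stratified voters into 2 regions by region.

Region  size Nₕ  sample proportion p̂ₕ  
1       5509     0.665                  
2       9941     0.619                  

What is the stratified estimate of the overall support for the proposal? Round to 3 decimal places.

0.635

N = 5509 + 9941 = 15450.
Overall proportion = Σ (Nₕ/N)·p̂ₕ.
Σ Nₕp̂ₕ = 3663.485 + 6153.479 = 9816.964.
9816.964 / 15450 = 0.63540... → 0.635.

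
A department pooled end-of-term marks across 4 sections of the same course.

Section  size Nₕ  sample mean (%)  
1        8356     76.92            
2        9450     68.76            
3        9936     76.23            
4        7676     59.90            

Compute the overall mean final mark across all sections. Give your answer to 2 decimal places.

70.86

N = 8356 + 9450 + 9936 + 7676 = 35418.
The stratified mean weights each stratum mean by its population share Nₕ/N.
Σ Nₕx̄ₕ = 8356·76.92 + 9450·68.76 + 9936·76.23 + 7676·59.90 = 642743.52 + 649782 + 757421.28 + 459792.4 = 2509739.2.
Divide by N: 2509739.2 / 35418 = 70.8606... → 70.86.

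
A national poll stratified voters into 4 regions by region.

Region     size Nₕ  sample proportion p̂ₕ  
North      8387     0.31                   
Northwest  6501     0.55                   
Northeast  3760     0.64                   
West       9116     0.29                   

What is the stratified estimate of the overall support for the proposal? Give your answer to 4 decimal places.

0.4043

N = 8387 + 6501 + 3760 + 9116 = 27764.
Overall proportion = Σ (Nₕ/N)·p̂ₕ.
Σ Nₕp̂ₕ = 2599.97 + 3575.55 + 2406.4 + 2643.64 = 11225.56.
11225.56 / 27764 = 0.404321... → 0.4043.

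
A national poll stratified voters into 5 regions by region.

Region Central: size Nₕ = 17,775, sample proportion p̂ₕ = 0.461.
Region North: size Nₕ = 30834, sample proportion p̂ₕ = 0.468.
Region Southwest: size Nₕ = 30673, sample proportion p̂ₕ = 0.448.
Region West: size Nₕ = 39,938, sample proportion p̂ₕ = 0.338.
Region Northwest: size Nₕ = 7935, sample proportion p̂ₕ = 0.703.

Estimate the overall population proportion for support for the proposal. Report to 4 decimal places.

0.4360

N = 17775 + 30834 + 30673 + 39938 + 7935 = 127155.
Overall proportion = Σ (Nₕ/N)·p̂ₕ.
Σ Nₕp̂ₕ = 8194.275 + 14430.312 + 13741.504 + 13499.044 + 5578.305 = 55443.44.
55443.44 / 127155 = 0.436030... → 0.4360.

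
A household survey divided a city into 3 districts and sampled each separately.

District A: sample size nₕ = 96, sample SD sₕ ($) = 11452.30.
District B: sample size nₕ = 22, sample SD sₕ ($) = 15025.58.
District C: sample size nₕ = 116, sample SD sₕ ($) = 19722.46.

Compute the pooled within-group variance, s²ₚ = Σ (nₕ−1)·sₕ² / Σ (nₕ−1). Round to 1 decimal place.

268108420.2

Degrees of freedom: 95 + 21 + 115 = 231.
Σ(nₕ−1)sₕ² = 95·131155175.29 + 21·225768054.3364 + 115·388975428.4516 = 61933045065.5484.
s²ₚ = 61933045065.5484 / 231 = 268108420.197... → 268108420.2.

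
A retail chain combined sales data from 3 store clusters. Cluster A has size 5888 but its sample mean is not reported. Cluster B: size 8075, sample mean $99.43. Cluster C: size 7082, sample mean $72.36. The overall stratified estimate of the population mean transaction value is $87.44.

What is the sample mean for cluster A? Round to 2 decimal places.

89.13

N = 5888 + 8075 + 7082 = 21045.
Overall total = μ·N = 87.44·21045 = 1840174.8.
Subtract the known strata: 8075·99.43 + 7082·72.36 = 1315350.77.
Remaining total for cluster A: 1840174.8 − 1315350.77 = 524824.03.
Divide by its size: 524824.03 / 5888 = 89.1345... → 89.13.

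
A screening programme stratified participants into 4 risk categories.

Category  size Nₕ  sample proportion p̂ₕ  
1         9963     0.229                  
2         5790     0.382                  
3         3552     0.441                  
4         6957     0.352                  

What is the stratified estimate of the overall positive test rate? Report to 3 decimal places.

N = 9963 + 5790 + 3552 + 6957 = 26262.
Overall proportion = Σ (Nₕ/N)·p̂ₕ.
Σ Nₕp̂ₕ = 2281.527 + 2211.78 + 1566.432 + 2448.864 = 8508.603.
8508.603 / 26262 = 0.32399... → 0.324.

0.324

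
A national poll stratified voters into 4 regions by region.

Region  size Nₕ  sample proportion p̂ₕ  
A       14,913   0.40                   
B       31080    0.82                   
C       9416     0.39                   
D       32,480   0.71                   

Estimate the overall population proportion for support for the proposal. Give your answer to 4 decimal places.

Wₕ = Nₕ/N with N = 87889: 0.1697, 0.3536, 0.1071, 0.3696.
p̂_st = 0.1697·0.40 + 0.3536·0.82 + 0.1071·0.39 + 0.3696·0.71 ≈ 0.662015... → 0.6620.

0.6620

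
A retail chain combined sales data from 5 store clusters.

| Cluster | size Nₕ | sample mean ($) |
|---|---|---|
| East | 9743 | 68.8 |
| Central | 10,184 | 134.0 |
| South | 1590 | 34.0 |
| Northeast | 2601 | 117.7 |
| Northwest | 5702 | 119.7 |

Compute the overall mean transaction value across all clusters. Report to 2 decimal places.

N = 29820; weights Wₕ = Nₕ/N = (0.3267, 0.3415, 0.0533, 0.0872, 0.1912).
x̄_st = Σ Wₕ·x̄ₕ = 0.3267·68.8 + 0.3415·134.0 + 0.0533·34.0 + 0.0872·117.7 + 0.1912·119.7 ≈ 103.2093...
→ 103.21.

103.21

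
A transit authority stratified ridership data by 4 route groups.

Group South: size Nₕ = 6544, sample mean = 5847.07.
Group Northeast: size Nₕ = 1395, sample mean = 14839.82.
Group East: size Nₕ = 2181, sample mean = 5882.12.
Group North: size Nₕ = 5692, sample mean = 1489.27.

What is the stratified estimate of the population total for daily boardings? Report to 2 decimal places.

80270603.54

Estimate total by summing Nₕ·x̄ₕ over strata.
6544·5847.07 + 1395·14839.82 + 2181·5882.12 + 5692·1489.27 = 38263226.08 + 20701548.9 + 12828903.72 + 8476924.84 = 80270603.54.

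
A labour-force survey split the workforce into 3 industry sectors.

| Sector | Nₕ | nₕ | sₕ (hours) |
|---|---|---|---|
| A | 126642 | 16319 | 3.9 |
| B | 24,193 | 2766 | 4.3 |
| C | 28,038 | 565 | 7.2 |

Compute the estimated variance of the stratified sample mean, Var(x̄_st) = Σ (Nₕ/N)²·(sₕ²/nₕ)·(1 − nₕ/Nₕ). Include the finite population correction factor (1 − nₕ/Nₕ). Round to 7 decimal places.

0.0027242

N = 178873; Wₕ = Nₕ/N.
sector A: (126642/178873)²·3.9²/16319·(1 − 16319/126642) = 0.0004069958
sector B: (24193/178873)²·4.3²/2766·(1 − 2766/24193) = 0.0001083044
sector C: (28038/178873)²·7.2²/565·(1 − 565/28038) = 0.0022089205
Sum = 0.0027242207 → 0.0027242.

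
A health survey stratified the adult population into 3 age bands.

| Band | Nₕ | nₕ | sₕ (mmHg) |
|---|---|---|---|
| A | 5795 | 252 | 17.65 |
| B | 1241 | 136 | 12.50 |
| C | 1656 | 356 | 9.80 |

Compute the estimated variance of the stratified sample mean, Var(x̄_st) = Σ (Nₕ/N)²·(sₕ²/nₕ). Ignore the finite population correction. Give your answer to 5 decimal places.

N = 8692; Wₕ = Nₕ/N.
band A: (5795/8692)²·17.65²/252 = 0.54948561
band B: (1241/8692)²·12.50²/136 = 0.02341991
band C: (1656/8692)²·9.80²/356 = 0.00979227
Sum = 0.58269779 → 0.58270.

0.58270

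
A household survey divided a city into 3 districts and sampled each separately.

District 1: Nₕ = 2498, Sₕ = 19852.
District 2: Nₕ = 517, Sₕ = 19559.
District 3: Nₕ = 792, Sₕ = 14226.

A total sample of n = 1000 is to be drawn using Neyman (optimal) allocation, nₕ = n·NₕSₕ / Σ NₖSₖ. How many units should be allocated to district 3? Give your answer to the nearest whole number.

Σ NₕSₕ = 2498·19852 + 517·19559 + 792·14226 = 70969291.
Share for 3: 11266992/70969291 = 0.15876.
n_3 = 1000 × 0.15876 = 158.759... → 159.

159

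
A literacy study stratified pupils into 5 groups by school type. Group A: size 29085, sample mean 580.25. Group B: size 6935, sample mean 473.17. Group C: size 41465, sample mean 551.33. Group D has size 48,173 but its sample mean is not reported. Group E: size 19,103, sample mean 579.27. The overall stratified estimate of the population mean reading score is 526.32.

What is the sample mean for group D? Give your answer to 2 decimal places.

N = 29085 + 6935 + 41465 + 48173 + 19103 = 144761.
Overall total = μ·N = 526.32·144761 = 76190609.52.
Subtract the known strata: 29085·580.25 + 6935·473.17 + 41465·551.33 + 19103·579.27 = 54084698.46.
Remaining total for group D: 76190609.52 − 54084698.46 = 22105911.06.
Divide by its size: 22105911.06 / 48173 = 458.8859... → 458.89.

458.89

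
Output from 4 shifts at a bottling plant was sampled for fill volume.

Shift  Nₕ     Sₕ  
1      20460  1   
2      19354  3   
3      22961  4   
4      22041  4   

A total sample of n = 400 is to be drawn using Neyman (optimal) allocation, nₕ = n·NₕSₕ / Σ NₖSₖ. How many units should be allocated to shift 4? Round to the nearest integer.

136

Σ NₕSₕ = 20460·1 + 19354·3 + 22961·4 + 22041·4 = 258530.
Share for 4: 88164/258530 = 0.34102.
n_4 = 400 × 0.34102 = 136.408... → 136.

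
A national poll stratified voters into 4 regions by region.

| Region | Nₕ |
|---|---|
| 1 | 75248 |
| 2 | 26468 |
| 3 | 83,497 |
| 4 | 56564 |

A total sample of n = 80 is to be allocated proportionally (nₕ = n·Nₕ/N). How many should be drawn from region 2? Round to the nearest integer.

9

N = 75248 + 26468 + 83497 + 56564 = 241777.
n_2 = 80·26468/241777 = 8.758... → 9.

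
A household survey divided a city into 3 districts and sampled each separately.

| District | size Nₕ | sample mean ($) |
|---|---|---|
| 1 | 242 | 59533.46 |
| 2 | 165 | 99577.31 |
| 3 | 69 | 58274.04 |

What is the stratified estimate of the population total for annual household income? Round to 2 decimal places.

Estimate total by summing Nₕ·x̄ₕ over strata.
242·59533.46 + 165·99577.31 + 69·58274.04 = 14407097.32 + 16430256.15 + 4020908.76 = 34858262.23.

34858262.23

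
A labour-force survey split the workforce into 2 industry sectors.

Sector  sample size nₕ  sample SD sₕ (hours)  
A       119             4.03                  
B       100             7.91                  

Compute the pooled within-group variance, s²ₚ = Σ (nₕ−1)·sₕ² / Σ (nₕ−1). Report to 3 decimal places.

37.376

A: (119−1)·4.03² = 118·16.2409 = 1916.4262
B: (100−1)·7.91² = 99·62.5681 = 6194.2419
Numerator = 8110.6681; denominator = Σ(nₕ−1) = 217.
s²ₚ = 8110.6681/217 = 37.37635... → 37.376.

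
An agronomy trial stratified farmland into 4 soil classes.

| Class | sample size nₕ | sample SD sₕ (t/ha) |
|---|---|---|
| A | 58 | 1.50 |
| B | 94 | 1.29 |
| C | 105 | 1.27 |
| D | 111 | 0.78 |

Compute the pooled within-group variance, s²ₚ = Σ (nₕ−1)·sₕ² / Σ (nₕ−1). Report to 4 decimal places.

1.4222

Degrees of freedom: 57 + 93 + 104 + 110 = 364.
Σ(nₕ−1)sₕ² = 57·2.25 + 93·1.6641 + 104·1.6129 + 110·0.6084 = 517.6769.
s²ₚ = 517.6769 / 364 = 1.422189... → 1.4222.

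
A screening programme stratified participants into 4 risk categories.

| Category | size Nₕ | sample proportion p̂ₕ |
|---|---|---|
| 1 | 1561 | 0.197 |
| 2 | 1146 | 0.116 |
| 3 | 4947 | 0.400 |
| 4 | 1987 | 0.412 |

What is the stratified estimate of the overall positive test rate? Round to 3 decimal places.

N = 1561 + 1146 + 4947 + 1987 = 9641.
Overall proportion = Σ (Nₕ/N)·p̂ₕ.
Σ Nₕp̂ₕ = 307.517 + 132.936 + 1978.8 + 818.644 = 3237.897.
3237.897 / 9641 = 0.33585... → 0.336.

0.336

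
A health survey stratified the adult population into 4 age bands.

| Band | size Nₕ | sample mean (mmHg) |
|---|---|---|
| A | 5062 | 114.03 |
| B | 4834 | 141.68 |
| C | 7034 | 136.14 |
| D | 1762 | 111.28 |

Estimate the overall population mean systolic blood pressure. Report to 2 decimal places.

x̄_st = (Σ Nₕx̄ₕ) / (Σ Nₕ) = (5062·114.03 + 4834·141.68 + 7034·136.14 + 1762·111.28) / 18692
= 2415785.1 / 18692 = 129.2417... → 129.24.

129.24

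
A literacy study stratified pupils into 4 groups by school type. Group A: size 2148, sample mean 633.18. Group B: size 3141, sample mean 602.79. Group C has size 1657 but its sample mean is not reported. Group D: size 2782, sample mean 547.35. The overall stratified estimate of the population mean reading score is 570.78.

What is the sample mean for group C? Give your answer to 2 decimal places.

468.55

N = 2148 + 3141 + 1657 + 2782 = 9728.
Overall total = μ·N = 570.78·9728 = 5552547.84.
Subtract the known strata: 2148·633.18 + 3141·602.79 + 2782·547.35 = 4776161.73.
Remaining total for group C: 5552547.84 − 4776161.73 = 776386.11.
Divide by its size: 776386.11 / 1657 = 468.5493... → 468.55.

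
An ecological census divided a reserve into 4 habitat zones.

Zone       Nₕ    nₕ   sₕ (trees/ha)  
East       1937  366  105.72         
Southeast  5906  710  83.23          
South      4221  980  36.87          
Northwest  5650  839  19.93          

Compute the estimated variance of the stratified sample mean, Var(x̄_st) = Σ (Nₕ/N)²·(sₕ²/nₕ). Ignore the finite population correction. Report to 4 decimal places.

1.5766

N = 17714; Wₕ = Nₕ/N.
zone East: (1937/17714)²·105.72²/366 = 0.3651398
zone Southeast: (5906/17714)²·83.23²/710 = 1.0845637
zone South: (4221/17714)²·36.87²/980 = 0.0787622
zone Northwest: (5650/17714)²·19.93²/839 = 0.0481633
Sum = 1.5766289 → 1.5766.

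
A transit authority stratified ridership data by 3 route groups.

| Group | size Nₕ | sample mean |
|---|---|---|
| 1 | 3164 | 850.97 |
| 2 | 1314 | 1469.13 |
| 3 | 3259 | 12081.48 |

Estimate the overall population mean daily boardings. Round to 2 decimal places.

5686.50

N = 7737; weights Wₕ = Nₕ/N = (0.4089, 0.1698, 0.4212).
x̄_st = Σ Wₕ·x̄ₕ = 0.4089·850.97 + 0.1698·1469.13 + 0.4212·12081.48 ≈ 5686.4998...
→ 5686.50.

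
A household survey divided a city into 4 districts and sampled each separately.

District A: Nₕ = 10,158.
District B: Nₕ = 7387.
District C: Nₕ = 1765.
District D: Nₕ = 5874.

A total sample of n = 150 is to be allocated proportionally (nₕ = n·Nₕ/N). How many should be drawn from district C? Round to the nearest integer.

N = 10158 + 7387 + 1765 + 5874 = 25184.
n_C = 150·1765/25184 = 10.513... → 11.

11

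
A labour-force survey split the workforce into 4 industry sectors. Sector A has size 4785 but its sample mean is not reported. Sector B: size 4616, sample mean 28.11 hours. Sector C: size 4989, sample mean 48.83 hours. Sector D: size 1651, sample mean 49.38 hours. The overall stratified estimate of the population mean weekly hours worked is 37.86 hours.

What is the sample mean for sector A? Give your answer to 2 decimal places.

31.85

N = 4785 + 4616 + 4989 + 1651 = 16041.
Overall total = μ·N = 37.86·16041 = 607312.26.
Subtract the known strata: 4616·28.11 + 4989·48.83 + 1651·49.38 = 454895.01.
Remaining total for sector A: 607312.26 − 454895.01 = 152417.25.
Divide by its size: 152417.25 / 4785 = 31.8531... → 31.85.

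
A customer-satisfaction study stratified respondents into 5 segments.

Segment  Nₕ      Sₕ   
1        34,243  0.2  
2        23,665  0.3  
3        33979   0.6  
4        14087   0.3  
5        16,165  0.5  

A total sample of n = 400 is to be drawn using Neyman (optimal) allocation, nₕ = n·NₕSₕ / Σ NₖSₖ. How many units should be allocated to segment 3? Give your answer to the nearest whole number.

1: NₕSₕ = 34243·0.2 = 6848.6
2: NₕSₕ = 23665·0.3 = 7099.5
3: NₕSₕ = 33979·0.6 = 20387.4
4: NₕSₕ = 14087·0.3 = 4226.1
5: NₕSₕ = 16165·0.5 = 8082.5
Σ NₕSₕ = 46644.1.
n_3 = 400·20387.4/46644.1 = 174.834... → 175.

175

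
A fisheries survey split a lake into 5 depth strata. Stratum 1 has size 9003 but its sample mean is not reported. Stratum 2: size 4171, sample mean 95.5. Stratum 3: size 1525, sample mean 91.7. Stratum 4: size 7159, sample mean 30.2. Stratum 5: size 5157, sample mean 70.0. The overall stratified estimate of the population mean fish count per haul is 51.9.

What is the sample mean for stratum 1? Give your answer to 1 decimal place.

31.8

N = 9003 + 4171 + 1525 + 7159 + 5157 = 27015.
Overall total = μ·N = 51.9·27015 = 1402078.5.
Subtract the known strata: 4171·95.5 + 1525·91.7 + 7159·30.2 + 5157·70.0 = 1115364.8.
Remaining total for stratum 1: 1402078.5 − 1115364.8 = 286713.7.
Divide by its size: 286713.7 / 9003 = 31.846... → 31.8.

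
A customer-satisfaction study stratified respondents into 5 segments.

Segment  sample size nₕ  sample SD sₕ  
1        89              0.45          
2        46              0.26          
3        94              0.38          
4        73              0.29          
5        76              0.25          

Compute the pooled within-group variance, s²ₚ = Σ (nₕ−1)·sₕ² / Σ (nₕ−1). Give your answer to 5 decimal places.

0.12073

Degrees of freedom: 88 + 45 + 93 + 72 + 75 = 373.
Σ(nₕ−1)sₕ² = 88·0.2025 + 45·0.0676 + 93·0.1444 + 72·0.0841 + 75·0.0625 = 45.0339.
s²ₚ = 45.0339 / 373 = 0.1207343... → 0.12073.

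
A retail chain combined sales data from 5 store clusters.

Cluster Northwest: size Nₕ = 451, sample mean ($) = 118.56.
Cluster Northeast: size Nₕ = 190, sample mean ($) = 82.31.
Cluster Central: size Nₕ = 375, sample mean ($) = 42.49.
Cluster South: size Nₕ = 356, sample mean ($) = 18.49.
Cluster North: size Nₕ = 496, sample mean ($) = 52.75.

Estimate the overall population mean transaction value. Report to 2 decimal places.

63.06

x̄_st = (Σ Nₕx̄ₕ) / (Σ Nₕ) = (451·118.56 + 190·82.31 + 375·42.49 + 356·18.49 + 496·52.75) / 1868
= 117789.65 / 1868 = 63.0566... → 63.06.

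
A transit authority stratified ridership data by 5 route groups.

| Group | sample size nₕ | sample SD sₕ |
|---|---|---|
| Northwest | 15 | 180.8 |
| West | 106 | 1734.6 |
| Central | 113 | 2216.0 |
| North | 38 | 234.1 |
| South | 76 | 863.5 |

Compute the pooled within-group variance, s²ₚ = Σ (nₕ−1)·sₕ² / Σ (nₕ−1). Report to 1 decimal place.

2694837.1

Degrees of freedom: 14 + 105 + 112 + 37 + 75 = 343.
Σ(nₕ−1)sₕ² = 14·32688.64 + 105·3008837.16 + 112·4910656 + 37·54802.81 + 75·745632.25 = 924329137.48.
s²ₚ = 924329137.48 / 343 = 2694837.136... → 2694837.1.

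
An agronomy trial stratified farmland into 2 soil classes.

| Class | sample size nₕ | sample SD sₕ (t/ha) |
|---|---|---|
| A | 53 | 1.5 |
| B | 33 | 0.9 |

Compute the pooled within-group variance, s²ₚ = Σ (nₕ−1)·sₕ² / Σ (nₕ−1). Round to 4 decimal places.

1.7014

A: (53−1)·1.5² = 52·2.25 = 117
B: (33−1)·0.9² = 32·0.81 = 25.92
Numerator = 142.92; denominator = Σ(nₕ−1) = 84.
s²ₚ = 142.92/84 = 1.701429... → 1.7014.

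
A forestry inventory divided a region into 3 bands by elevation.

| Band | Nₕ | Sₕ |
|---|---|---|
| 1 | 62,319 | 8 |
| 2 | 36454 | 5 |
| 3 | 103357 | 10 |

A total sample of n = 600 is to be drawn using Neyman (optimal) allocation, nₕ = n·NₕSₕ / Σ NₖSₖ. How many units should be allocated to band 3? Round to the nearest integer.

Σ NₕSₕ = 62319·8 + 36454·5 + 103357·10 = 1714392.
Share for 3: 1033570/1714392 = 0.60288.
n_3 = 600 × 0.60288 = 361.727... → 362.

362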